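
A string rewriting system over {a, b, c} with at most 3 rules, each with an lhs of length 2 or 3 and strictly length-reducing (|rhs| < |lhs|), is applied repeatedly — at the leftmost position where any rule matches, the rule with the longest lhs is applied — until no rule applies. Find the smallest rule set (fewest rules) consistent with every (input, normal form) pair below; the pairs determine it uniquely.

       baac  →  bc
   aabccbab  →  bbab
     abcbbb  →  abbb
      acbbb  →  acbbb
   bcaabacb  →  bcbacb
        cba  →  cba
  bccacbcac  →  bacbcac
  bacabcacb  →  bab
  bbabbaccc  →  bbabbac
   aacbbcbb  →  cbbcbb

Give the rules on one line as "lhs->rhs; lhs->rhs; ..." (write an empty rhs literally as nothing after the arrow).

aa->; abc->a; cc->

  | baac => bc
  | aabccbab => bccbab => bbab
  | abcbbb => abbb
  | acbbb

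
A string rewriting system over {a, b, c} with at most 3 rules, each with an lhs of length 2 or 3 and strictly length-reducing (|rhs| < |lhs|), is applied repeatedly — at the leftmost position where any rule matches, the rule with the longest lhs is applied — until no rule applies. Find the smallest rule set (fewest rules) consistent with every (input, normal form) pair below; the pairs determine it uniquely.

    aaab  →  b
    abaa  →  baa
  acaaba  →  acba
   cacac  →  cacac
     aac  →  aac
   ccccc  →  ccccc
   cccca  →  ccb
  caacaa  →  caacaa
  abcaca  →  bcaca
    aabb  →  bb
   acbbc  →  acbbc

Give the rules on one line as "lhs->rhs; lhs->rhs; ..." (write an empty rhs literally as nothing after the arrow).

ab->b; cca->b

  | aaab => aab => ab => b
  | abaa => baa
  | acaaba => acaba => acba
  | cacac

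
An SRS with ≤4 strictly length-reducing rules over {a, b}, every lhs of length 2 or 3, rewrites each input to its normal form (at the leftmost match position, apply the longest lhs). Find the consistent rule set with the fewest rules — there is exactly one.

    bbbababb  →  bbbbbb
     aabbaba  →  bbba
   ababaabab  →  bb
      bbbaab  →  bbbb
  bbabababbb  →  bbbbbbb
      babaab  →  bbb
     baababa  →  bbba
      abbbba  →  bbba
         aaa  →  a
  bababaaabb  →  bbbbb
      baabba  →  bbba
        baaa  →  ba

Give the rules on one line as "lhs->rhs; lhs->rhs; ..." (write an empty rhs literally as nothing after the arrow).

aa->; ab->; bab->bb

  | bbbababb => bbbbabb => bbbbbb
  | aabbaba => bbaba => bbba
  | ababaabab => abaabab => aabab => bab => bb
  | bbbaab => bbbb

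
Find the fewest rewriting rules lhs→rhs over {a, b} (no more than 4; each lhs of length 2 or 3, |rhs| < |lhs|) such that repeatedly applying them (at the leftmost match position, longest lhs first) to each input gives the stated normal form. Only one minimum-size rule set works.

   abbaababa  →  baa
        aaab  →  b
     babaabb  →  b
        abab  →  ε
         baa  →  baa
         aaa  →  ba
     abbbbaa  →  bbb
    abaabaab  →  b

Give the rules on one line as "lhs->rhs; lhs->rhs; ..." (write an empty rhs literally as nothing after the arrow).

aaa->ba; ab->; bba->bb

  | abbaababa => baababa => baaba => baa
  | aaab => bab => b
  | babaabb => baabb => bab => b
  | abab => ab => ε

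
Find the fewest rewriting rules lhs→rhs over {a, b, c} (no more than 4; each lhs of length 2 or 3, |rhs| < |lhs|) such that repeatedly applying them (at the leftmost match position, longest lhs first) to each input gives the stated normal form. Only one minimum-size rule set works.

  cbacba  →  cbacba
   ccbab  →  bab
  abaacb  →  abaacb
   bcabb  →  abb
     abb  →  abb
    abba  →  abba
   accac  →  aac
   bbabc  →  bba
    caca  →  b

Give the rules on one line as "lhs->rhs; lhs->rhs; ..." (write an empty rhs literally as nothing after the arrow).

aca->cb; bc->; cc->

  | cbacba
  | ccbab => bab
  | abaacb
  | bcabb => abb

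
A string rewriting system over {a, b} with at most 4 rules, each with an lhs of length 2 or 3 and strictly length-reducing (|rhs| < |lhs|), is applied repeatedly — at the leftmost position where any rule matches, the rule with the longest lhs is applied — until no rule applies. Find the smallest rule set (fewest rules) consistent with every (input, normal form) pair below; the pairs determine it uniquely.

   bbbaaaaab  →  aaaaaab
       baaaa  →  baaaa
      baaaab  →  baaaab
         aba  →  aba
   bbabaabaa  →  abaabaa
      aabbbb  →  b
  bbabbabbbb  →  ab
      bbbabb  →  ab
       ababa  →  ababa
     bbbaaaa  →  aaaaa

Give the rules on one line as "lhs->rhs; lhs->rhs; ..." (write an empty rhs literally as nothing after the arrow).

  | bbbaaaaab => aaaaaab
  | baaaa
  | baaaab
  | aba

abb->b; bb->b; bba->a; bbb->a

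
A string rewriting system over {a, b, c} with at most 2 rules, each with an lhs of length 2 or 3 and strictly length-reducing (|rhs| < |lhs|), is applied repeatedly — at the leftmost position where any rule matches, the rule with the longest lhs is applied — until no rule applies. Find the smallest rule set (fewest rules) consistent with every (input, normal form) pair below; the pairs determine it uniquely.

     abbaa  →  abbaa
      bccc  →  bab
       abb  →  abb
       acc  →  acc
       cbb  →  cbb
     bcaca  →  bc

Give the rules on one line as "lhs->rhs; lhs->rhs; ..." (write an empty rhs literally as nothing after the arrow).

  | abbaa
  | bccc => bab
  | abb
  | acc

aca->; ccc->ab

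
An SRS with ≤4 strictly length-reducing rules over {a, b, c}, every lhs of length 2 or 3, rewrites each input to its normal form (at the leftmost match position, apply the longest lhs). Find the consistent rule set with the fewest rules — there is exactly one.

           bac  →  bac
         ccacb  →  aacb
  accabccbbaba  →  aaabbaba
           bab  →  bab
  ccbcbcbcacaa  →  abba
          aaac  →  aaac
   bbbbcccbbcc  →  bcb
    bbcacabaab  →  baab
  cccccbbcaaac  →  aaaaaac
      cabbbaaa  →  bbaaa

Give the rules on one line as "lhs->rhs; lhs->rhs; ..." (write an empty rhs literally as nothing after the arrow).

bbb->ca; bcc->; ca->b; cc->a

  | bac
  | ccacb => aacb
  | accabccbbaba => aaabccbbaba => aaabbaba
  | bab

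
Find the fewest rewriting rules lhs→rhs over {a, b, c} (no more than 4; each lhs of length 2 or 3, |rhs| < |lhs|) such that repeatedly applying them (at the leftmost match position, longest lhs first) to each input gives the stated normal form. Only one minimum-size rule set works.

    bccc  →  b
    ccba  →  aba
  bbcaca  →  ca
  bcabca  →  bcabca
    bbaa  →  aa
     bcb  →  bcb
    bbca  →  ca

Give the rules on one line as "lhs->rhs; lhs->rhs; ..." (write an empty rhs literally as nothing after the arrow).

ac->; bb->; cc->a

  | bccc => bac => b
  | ccba => aba
  | bbcaca => caca => ca
  | bcabca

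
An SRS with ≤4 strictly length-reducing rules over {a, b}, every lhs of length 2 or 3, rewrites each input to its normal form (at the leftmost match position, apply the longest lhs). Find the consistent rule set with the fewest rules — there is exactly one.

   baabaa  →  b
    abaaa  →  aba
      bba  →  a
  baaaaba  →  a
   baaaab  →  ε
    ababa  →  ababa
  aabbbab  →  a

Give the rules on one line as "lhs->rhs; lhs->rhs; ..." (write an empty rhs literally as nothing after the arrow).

aa->b; aab->a; baa->b; bb->

  | baabaa => bbaa => aa => b
  | abaaa => aba
  | bba => a
  | baaaaba => baaba => bba => a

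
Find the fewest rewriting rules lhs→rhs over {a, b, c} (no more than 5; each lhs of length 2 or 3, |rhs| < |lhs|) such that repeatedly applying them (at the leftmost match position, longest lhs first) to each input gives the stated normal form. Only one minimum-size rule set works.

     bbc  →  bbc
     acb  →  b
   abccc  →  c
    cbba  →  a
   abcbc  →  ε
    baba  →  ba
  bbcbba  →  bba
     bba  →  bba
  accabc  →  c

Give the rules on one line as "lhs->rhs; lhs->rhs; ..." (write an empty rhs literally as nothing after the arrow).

ab->; ac->; cb->a; cc->c

  | bbc
  | acb => b
  | abccc => ccc => cc => c
  | cbba => aba => a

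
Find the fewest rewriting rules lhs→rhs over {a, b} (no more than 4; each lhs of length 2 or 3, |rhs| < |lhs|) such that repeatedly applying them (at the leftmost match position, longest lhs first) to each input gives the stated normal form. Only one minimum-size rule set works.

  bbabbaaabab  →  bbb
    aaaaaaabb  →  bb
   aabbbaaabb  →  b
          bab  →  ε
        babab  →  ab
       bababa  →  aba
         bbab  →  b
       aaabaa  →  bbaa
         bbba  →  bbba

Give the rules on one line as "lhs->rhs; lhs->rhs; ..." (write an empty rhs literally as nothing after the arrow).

  | bbabbaaabab => bbaaabab => bbbbab => bbb
  | aaaaaaabb => baaaabb => bbabb => bb
  | aabbbaaabb => ababaaabb => aaaabb => babb => b
  | bab => ε

aaa->b; abb->ba; bab->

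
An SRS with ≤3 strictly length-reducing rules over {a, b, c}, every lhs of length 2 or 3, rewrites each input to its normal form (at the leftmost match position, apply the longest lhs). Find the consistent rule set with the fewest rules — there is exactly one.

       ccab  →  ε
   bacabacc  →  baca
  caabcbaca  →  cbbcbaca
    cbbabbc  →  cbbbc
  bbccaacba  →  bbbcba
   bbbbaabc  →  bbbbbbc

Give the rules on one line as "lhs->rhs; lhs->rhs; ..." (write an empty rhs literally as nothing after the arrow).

aa->b; ab->; cc->

  | ccab => ab => ε
  | bacabacc => bacacc => baca
  | caabcbaca => cbbcbaca
  | cbbabbc => cbbbc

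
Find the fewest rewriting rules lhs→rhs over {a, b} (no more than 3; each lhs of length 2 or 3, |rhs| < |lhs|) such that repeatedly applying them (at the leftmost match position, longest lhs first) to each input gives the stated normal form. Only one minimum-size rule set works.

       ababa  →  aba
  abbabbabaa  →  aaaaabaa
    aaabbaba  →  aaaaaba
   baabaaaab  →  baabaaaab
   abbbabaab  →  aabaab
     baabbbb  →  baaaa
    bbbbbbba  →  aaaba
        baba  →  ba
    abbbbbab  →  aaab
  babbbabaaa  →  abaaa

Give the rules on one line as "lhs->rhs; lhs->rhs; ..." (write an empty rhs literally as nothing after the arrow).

  | ababa => aba
  | abbabbabaa => aaabbabaa => aaaaabaa
  | aaabbaba => aaaaaba
  | baabaaaab

bab->b; bb->a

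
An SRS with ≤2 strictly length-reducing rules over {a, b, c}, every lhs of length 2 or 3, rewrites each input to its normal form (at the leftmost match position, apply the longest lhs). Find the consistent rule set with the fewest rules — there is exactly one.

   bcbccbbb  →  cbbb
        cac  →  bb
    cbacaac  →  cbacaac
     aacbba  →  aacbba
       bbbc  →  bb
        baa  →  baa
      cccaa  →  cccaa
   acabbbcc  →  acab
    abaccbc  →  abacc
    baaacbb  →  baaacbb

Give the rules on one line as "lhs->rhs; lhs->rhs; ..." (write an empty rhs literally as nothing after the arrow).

  | bcbccbbb => bccbbb => cbbb
  | cac => bb
  | cbacaac
  | aacbba

bc->; cac->bb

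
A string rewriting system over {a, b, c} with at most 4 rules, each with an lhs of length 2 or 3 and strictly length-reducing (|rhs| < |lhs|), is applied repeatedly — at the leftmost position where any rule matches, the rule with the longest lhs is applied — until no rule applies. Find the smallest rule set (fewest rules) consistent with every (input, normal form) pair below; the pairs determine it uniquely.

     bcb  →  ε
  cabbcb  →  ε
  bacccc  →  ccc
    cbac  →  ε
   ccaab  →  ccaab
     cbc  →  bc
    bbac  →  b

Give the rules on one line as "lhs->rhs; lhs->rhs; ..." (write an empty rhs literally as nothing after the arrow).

ac->b; bb->; cb->b

  | bcb => bb => ε
  | cabbcb => cacb => cbb => bb => ε
  | bacccc => bbccc => ccc
  | cbac => bac => bb => ε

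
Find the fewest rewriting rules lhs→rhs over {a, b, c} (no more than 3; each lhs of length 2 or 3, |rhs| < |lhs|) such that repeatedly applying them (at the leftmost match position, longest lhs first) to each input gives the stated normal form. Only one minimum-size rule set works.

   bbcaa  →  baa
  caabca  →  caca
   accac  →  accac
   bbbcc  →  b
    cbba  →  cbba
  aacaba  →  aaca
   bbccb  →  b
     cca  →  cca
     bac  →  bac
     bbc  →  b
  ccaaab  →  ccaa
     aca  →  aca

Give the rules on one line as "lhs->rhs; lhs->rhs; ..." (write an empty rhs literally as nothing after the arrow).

  | bbcaa => baa
  | caabca => caca
  | accac
  | bbbcc => bbc => b

ab->; bc->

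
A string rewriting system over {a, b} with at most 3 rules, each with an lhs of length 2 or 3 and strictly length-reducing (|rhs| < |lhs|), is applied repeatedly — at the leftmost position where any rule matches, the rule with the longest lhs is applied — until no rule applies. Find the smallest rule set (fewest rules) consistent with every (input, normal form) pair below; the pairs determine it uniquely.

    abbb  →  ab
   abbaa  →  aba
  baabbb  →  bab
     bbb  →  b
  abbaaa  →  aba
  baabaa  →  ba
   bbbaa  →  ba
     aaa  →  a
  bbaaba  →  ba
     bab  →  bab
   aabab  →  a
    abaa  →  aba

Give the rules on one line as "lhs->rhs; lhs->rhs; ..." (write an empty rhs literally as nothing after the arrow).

  | abbb => abb => ab
  | abbaa => abaa => aba
  | baabbb => babb => bab
  | bbb => bb => b

aa->a; aab->a; bb->b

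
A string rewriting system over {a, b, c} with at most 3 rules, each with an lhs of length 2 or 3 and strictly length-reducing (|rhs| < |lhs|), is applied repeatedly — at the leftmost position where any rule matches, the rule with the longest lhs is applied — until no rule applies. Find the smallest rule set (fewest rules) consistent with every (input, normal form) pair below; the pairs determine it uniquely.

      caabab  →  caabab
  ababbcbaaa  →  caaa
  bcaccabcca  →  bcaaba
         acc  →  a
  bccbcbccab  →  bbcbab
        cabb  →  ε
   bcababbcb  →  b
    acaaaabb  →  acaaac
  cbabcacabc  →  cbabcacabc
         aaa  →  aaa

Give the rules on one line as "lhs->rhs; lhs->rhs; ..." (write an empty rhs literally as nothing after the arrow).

  | caabab
  | ababbcbaaa => abccbaaa => abbaaa => caaa
  | bcaccabcca => bcaabcca => bcaaba
  | acc => a

abb->c; cc->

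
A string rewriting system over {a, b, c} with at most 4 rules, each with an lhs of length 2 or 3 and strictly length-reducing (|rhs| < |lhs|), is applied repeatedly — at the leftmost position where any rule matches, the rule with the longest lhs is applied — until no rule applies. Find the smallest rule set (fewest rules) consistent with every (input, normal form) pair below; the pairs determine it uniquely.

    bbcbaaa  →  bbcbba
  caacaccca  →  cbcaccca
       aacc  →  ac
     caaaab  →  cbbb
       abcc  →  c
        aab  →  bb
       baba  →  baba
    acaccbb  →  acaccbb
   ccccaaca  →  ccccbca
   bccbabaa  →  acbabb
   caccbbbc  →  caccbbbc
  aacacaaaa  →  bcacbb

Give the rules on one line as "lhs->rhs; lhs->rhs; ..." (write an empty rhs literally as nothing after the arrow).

  | bbcbaaa => bbcbba
  | caacaccca => cbcaccca
  | aacc => bcc => ac
  | caaaab => cbaab => cbbb

aa->b; abc->; bcc->ac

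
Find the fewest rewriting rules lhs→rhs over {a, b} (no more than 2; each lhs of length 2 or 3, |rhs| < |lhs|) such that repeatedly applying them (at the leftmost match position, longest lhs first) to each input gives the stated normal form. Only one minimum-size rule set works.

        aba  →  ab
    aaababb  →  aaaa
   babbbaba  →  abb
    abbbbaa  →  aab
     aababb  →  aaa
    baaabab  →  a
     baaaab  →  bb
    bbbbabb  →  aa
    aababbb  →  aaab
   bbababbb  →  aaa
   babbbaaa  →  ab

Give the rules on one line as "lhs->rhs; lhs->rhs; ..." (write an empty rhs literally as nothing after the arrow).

ba->b; bbb->a

  | aba => ab
  | aaababb => aaabbb => aaaa
  | babbbaba => bbbbaba => ababa => abba => abb
  | abbbbaa => aabaa => aaba => aab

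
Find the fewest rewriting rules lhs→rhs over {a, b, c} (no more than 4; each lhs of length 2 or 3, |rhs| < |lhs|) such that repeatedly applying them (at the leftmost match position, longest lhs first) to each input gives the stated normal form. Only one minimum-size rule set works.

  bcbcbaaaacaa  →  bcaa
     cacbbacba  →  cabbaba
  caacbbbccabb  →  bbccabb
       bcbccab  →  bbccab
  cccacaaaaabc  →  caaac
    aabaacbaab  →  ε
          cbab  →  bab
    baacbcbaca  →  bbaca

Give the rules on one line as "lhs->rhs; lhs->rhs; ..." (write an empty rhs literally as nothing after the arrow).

aab->; baa->; cb->b; ccc->ba

  | bcbcbaaaacaa => bbcbaaaacaa => bbbaaaacaa => bbaacaa => bcaa
  | cacbbacba => cabbacba => cabbaba
  | caacbbbccabb => caabbbccabb => cbbccabb => bbccabb
  | bcbccab => bbccab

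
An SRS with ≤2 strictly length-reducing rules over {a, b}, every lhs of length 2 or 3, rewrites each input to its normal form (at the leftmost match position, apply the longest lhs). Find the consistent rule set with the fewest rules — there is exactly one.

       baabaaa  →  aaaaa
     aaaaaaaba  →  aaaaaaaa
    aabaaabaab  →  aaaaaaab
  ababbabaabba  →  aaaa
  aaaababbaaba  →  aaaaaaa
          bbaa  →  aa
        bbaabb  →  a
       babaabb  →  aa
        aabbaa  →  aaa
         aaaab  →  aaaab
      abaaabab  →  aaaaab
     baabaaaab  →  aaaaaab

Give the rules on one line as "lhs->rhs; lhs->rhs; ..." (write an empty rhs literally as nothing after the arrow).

  | baabaaa => aabaaa => aaaaa
  | aaaaaaaba => aaaaaaaa
  | aabaaabaab => aaaaabaab => aaaaaaab
  | ababbabaabba => aabbabaabba => aabaabba => aaaabba => aaaa

abb->; ba->a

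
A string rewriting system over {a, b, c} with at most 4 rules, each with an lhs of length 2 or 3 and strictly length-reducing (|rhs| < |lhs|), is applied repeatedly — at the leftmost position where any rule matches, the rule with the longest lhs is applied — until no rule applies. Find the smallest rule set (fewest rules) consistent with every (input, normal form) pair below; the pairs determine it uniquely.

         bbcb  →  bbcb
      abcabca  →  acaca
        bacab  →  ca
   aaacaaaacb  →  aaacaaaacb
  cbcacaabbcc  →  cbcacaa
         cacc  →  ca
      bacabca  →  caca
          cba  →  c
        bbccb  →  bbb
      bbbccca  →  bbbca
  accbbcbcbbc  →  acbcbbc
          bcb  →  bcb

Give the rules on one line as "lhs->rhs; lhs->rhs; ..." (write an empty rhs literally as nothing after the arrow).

  | bbcb
  | abcabca => acabca => acaca
  | bacab => cab => ca
  | aaacaaaacb

ab->a; ba->; cc->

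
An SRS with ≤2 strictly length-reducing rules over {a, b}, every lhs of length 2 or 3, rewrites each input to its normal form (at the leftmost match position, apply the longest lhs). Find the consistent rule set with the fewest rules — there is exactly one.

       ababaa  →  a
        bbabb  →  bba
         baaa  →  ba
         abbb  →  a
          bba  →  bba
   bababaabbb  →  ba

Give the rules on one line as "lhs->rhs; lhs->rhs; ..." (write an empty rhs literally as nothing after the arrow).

  | ababaa => aabaa => abaa => aaa => aa => a
  | bbabb => bbab => bba
  | baaa => baa => ba
  | abbb => abb => ab => a

aa->a; ab->a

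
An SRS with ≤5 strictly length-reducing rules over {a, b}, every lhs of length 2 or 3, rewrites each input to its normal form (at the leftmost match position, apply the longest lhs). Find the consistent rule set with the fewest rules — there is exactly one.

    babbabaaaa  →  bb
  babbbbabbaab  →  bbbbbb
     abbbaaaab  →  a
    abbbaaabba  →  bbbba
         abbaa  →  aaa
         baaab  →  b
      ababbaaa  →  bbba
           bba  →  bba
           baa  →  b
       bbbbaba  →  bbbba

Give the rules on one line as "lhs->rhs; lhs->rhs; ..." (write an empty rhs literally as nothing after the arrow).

  | babbabaaaa => bbabaaaa => bbaaaa => bbaa => bb
  | babbbbabbaab => bbbbabbaab => bbbbbaab => bbbbbb
  | abbbaaaab => abbaaaab => abaaaab => aaaaab => aaabb => abbb => abb => ab => a
  | abbbaaabba => abbaaabba => abaaabba => aaaabba => aabbba => bbbba

aab->bb; ab->a; baa->b; bab->b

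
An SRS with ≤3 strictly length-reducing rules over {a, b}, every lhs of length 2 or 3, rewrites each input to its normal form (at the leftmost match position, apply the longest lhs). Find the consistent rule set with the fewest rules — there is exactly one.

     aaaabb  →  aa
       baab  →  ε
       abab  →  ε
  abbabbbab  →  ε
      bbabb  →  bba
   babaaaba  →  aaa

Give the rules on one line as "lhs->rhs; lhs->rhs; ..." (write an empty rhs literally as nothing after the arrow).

ab->; baa->a; bab->ba

  | aaaabb => aaab => aa
  | baab => ab => ε
  | abab => ab => ε
  | abbabbbab => babbbab => babbab => babab => baab => ab => ε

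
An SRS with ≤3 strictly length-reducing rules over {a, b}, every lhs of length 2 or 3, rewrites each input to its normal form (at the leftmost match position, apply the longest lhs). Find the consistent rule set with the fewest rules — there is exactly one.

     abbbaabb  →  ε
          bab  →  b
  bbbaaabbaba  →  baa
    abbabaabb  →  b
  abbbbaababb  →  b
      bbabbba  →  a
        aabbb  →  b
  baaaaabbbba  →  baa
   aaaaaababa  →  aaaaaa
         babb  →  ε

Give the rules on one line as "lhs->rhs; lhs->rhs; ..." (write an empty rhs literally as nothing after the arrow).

ab->; bb->

  | abbbaabb => bbaabb => aabb => ab => ε
  | bab => b
  | bbbaaabbaba => baaabbaba => baababa => baaba => baa
  | abbabaabb => babaabb => baabb => bab => b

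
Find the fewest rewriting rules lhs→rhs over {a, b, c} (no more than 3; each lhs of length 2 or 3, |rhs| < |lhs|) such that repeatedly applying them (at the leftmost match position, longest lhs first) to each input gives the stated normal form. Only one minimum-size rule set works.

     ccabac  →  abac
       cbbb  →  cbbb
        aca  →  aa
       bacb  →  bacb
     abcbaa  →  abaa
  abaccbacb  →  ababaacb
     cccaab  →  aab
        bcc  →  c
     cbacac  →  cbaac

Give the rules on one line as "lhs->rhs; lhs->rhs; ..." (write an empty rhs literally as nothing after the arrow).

bc->; ca->a; ccb->ba

  | ccabac => cabac => abac
  | cbbb
  | aca => aa
  | bacb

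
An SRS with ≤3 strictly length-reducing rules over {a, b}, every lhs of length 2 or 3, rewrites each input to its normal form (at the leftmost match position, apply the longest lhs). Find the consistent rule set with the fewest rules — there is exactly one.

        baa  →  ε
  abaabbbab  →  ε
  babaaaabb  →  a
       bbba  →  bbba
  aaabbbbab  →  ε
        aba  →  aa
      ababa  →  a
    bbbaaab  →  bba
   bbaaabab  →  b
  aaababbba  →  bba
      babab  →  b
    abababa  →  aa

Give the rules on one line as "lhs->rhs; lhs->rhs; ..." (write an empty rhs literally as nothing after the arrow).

  | baa => ε
  | abaabbbab => aaabbbab => abbab => abab => aab => ε
  | babaaaabb => baaaaabb => aaabb => ab => a
  | bbba

aab->; ab->a; baa->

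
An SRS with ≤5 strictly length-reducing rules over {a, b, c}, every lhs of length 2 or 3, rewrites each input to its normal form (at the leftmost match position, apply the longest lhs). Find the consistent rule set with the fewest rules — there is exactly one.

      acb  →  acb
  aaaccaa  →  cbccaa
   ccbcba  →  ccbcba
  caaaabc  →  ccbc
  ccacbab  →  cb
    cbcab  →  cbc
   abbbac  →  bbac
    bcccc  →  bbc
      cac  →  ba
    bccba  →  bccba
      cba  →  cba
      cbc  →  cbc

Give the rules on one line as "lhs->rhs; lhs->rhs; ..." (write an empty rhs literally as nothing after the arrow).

  | acb
  | aaaccaa => cbccaa
  | ccbcba
  | caaaabc => ccbabc => ccbc

aaa->cb; ab->; cac->ba; ccc->b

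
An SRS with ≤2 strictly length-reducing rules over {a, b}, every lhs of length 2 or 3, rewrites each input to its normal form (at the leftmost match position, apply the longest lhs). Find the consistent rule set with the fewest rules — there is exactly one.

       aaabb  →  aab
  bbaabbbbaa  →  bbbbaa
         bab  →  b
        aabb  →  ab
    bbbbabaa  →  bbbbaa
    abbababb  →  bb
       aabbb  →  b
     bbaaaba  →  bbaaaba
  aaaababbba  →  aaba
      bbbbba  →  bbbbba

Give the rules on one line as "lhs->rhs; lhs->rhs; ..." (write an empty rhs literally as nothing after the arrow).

abb->b; bab->b

  | aaabb => aab
  | bbaabbbbaa => bbabbbaa => bbbbaa
  | bab => b
  | aabb => ab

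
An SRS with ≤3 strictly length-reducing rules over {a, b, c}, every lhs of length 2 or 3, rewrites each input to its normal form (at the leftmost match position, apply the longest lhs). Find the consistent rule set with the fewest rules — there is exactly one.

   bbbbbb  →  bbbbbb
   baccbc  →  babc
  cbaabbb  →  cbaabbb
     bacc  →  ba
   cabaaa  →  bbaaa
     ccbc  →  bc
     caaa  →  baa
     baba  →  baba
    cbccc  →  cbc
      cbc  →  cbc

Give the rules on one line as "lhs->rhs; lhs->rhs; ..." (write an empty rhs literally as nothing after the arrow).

  | bbbbbb
  | baccbc => babc
  | cbaabbb
  | bacc => ba

ca->b; cc->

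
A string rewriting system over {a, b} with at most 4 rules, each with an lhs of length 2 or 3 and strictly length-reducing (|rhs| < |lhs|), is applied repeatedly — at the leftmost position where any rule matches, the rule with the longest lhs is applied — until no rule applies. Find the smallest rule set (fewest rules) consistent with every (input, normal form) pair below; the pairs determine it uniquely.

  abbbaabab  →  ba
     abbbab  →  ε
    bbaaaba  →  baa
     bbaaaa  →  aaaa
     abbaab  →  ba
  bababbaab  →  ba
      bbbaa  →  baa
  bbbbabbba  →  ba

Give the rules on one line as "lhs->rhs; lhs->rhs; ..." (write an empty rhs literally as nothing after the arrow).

  | abbbaabab => bbbaabab => baabab => bbaab => aab => ba
  | abbbab => bbbab => bab => bb => ε
  | bbaaaba => aaaba => abaa => baa
  | bbaaaa => aaaa

aab->ba; ab->b; bb->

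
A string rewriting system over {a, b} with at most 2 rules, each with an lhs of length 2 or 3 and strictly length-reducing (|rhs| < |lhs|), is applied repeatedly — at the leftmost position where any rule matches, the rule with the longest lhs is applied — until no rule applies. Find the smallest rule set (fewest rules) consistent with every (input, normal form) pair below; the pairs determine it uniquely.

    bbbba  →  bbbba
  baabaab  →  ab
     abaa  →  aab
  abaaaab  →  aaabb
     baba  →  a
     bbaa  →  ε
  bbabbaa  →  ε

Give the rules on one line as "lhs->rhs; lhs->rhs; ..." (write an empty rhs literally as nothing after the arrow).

baa->ab; bab->

  | bbbba
  | baabaab => abbaab => ababb => ab
  | abaa => aab
  | abaaaab => aabaab => aaabb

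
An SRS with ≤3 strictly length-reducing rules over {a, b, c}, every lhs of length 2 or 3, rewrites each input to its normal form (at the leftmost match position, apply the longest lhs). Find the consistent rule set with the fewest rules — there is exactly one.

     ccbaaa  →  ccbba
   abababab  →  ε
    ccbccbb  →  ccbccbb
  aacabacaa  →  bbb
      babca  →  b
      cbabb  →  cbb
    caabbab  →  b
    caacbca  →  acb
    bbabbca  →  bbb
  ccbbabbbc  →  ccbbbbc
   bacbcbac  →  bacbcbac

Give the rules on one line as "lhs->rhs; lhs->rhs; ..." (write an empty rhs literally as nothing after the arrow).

  | ccbaaa => ccbba
  | abababab => ababab => abab => ab => ε
  | ccbccbb
  | aacabacaa => bcabacaa => bbacaa => bbaa => bbb

aa->b; ab->; ca->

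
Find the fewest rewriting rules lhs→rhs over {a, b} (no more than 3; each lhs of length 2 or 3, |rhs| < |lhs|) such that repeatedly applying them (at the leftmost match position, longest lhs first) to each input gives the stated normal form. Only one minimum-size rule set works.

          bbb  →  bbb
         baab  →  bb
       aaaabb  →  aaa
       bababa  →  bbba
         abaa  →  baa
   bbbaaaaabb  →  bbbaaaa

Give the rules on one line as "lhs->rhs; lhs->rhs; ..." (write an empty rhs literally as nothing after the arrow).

ab->b; abb->

  | bbb
  | baab => bab => bb
  | aaaabb => aaa
  | bababa => bbaba => bbba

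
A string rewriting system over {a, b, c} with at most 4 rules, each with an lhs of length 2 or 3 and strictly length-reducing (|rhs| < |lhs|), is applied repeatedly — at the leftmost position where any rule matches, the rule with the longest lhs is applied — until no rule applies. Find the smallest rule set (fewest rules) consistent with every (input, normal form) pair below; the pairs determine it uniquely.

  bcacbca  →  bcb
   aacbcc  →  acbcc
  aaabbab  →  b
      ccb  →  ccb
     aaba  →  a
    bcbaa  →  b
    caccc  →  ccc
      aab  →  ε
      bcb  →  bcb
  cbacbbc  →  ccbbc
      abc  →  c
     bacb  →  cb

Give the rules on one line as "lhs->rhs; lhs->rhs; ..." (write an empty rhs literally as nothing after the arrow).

aa->a; ab->; ba->; ca->

  | bcacbca => bcbca => bcb
  | aacbcc => acbcc
  | aaabbab => aabbab => abbab => bab => b
  | ccb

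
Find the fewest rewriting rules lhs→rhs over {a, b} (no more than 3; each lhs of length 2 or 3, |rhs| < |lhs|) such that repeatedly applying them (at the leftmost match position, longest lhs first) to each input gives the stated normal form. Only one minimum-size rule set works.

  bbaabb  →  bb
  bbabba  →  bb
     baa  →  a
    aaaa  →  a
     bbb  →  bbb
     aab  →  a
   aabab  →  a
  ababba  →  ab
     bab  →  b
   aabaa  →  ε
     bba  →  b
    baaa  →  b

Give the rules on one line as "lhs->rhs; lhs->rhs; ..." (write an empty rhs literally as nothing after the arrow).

  | bbaabb => babb => bb
  | bbabba => bbba => bb
  | baa => a
  | aaaa => baa => a

aa->b; aab->a; ba->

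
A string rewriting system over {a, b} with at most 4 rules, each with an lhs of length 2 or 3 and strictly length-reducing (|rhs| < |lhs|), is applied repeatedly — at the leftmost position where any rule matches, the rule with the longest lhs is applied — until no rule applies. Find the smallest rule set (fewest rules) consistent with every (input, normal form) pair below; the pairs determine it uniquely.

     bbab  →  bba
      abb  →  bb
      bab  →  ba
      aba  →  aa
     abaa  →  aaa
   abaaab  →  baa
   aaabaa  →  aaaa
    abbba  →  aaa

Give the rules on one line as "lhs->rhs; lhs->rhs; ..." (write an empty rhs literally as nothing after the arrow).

aab->ba; ab->a; abb->bb; bbb->aa

  | bbab => bba
  | abb => bb
  | bab => ba
  | aba => aa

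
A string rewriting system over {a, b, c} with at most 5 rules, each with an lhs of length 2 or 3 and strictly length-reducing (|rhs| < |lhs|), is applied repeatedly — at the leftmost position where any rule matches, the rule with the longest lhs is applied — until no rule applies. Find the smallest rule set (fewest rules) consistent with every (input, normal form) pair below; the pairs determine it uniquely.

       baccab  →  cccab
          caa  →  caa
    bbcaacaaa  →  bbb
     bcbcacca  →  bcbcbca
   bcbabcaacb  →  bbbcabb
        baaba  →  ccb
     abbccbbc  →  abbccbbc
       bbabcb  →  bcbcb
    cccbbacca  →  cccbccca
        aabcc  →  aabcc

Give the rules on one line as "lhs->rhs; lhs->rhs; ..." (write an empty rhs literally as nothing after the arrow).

aba->cb; ac->b; ba->c; cba->b

  | baccab => cccab
  | caa
  | bbcaacaaa => bbcabaaa => bbccbaa => bbcba => bbb
  | bcbcacca => bcbcbca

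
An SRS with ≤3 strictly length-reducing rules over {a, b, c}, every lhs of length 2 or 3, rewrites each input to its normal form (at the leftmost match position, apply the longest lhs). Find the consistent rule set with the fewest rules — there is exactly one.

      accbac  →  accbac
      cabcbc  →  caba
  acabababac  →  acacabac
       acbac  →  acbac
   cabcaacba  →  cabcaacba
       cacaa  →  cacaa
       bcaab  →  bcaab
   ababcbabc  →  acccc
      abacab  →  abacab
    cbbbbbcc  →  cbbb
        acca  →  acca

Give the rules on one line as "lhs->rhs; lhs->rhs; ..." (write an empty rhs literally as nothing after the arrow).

  | accbac
  | cabcbc => caba
  | acabababac => acacabac
  | acbac

bab->c; bbc->b; cbc->a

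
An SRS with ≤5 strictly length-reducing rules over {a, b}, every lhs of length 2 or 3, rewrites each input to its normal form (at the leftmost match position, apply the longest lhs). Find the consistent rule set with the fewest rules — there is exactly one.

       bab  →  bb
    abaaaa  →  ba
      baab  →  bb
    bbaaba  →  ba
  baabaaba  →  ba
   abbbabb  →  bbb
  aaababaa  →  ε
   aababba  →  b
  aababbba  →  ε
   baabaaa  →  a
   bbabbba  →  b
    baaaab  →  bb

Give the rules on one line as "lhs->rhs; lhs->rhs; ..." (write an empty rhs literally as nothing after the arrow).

aa->; aaa->; ab->b; bba->aa

  | bab => bb
  | abaaaa => baaaa => ba
  | baab => bb
  | bbaaba => aaaba => ba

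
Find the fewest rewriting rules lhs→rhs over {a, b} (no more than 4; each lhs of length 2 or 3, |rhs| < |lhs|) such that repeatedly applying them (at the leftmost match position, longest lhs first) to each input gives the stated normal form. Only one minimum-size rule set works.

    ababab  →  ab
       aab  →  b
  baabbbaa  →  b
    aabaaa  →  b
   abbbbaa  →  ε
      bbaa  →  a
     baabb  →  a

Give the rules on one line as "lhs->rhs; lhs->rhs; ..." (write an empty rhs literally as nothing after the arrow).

  | ababab => abab => ab
  | aab => bb => b
  | baabbbaa => abbbaa => abaa => aa => b
  | aabaaa => bbaaa => baaa => aa => b

aa->b; abb->a; ba->; bb->b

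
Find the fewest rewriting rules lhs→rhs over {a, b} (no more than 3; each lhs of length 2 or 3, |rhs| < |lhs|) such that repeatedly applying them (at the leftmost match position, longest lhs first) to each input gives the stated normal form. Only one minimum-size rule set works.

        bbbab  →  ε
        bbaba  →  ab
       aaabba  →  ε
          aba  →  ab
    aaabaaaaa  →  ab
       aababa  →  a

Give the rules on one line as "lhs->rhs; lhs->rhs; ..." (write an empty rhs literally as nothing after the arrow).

aa->; ba->b; bb->

  | bbbab => bab => bb => ε
  | bbaba => aba => ab
  | aaabba => abba => aa => ε
  | aba => ab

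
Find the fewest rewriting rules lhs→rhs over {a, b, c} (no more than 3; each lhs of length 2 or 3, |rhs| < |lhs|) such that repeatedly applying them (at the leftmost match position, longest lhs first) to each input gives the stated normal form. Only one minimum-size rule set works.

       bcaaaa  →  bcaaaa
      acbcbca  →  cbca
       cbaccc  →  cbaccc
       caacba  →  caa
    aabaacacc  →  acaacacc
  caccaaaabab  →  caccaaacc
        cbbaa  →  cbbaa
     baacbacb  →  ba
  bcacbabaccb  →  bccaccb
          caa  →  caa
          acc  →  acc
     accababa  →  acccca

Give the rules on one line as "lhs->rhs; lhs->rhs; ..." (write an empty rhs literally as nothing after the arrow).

  | bcaaaa
  | acbcbca => cbca
  | cbaccc
  | caacba => caa

ab->c; acb->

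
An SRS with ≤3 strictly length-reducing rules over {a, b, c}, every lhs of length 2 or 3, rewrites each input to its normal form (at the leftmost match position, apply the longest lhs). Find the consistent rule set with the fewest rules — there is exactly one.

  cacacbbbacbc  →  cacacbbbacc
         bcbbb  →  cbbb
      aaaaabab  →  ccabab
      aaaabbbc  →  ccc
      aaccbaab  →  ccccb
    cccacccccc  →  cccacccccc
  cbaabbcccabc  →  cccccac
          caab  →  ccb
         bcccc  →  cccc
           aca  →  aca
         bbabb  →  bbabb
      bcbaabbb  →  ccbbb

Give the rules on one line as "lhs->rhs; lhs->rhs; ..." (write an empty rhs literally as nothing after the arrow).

  | cacacbbbacbc => cacacbbbacc
  | bcbbb => cbbb
  | aaaaabab => caaabab => ccabab
  | aaaabbbc => caabbbc => ccbbbc => ccbbc => ccbc => ccc

aa->c; bc->c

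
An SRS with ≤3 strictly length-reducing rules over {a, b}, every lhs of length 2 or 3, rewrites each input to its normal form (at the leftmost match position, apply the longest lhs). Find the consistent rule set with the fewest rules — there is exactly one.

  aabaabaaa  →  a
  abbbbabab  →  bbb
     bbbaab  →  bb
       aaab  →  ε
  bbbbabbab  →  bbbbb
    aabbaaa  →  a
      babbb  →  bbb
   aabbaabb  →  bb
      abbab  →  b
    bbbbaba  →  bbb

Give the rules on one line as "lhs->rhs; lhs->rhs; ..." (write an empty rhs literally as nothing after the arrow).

  | aabaabaaa => baabaaa => abaaa => aaa => a
  | abbbbabab => bbbabab => bbbab => bbb
  | bbbaab => bbab => bb
  | aaab => ab => ε

aa->; ab->; ba->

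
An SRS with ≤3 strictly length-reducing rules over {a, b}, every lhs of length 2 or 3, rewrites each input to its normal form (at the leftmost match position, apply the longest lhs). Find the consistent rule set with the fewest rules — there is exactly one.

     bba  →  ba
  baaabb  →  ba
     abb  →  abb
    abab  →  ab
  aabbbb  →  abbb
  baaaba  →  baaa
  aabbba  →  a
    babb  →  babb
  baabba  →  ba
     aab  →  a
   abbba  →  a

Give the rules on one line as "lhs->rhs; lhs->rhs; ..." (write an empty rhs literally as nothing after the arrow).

  | bba => ba
  | baaabb => baab => ba
  | abb
  | abab => ab

aab->a; aba->a; bba->ba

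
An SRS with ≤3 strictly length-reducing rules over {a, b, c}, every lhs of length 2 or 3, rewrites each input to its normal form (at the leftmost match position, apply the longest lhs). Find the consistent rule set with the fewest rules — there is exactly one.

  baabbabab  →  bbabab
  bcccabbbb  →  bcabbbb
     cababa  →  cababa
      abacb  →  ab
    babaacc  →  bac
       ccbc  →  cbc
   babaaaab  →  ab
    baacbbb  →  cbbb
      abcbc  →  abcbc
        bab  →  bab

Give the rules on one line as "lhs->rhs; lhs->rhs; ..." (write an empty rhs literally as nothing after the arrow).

acb->; baa->; cc->c

  | baabbabab => bbabab
  | bcccabbbb => bccabbbb => bcabbbb
  | cababa
  | abacb => ab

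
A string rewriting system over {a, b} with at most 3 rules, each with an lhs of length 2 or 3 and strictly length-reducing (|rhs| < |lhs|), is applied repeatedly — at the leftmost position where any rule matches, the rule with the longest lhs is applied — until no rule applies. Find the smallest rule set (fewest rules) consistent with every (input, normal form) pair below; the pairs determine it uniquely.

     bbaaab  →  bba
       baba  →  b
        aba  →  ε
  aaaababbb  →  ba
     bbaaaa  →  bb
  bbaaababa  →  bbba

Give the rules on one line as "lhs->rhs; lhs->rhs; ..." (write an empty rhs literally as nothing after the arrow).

  | bbaaab => bbab => bba
  | baba => baa => b
  | aba => aa => ε
  | aaaababbb => aababbb => babbb => babb => bab => ba

aa->; ab->a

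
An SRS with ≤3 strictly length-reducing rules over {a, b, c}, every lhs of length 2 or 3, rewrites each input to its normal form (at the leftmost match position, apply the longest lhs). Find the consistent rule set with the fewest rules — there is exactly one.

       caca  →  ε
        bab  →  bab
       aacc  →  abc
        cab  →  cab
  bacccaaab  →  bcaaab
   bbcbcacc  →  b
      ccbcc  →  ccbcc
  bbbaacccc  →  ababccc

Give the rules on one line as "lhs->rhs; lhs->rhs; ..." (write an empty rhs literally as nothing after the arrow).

  | caca => cba => ε
  | bab
  | aacc => abc
  | cab

ac->b; bb->a; cba->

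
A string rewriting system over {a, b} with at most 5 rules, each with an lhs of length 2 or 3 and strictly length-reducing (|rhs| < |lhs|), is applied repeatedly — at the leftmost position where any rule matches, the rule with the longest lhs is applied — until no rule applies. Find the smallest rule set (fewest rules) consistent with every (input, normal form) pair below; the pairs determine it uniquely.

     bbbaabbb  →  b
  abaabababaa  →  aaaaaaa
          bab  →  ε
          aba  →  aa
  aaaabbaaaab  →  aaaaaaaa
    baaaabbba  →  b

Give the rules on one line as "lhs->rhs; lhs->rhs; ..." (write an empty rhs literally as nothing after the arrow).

ab->a; ba->b; bab->; bb->b

  | bbbaabbb => bbaabbb => baabbb => babbb => bb => b
  | abaabababaa => aaabababaa => aaaababaa => aaaaabaa => aaaaaaa
  | bab => ε
  | aba => aa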